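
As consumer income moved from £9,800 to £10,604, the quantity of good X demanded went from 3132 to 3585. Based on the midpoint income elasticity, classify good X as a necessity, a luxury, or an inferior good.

%ΔQ = (3585 − 3132)/[(3132+3585)/2] = 453/3358.5 ≈ 0.1349.
%ΔI = (10,604 − 9,800)/[(9,800+10,604)/2] = 804/10202 ≈ 0.0788.
E_I = %ΔQ/%ΔI ≈ 1.712.
E_I > 1: normal good (luxury).

luxury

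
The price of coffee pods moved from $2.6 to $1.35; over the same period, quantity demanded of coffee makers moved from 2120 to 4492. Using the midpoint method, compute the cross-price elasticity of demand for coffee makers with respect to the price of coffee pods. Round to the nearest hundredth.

-1.13

%ΔQ_x = (4492 − 2120)/[(2120+4492)/2] = 2372/3306 ≈ 0.7175.
%ΔP_y = (1.35 − 2.6)/[(2.6+1.35)/2] ≈ -0.6329.
E_xy = 0.7175/-0.6329 ≈ -1.13.
E_xy < 0, so coffee makers and coffee pods are complements.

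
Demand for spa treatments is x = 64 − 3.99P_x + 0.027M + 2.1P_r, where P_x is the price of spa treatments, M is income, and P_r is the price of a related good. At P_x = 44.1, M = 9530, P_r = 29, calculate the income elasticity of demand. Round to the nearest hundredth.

Substituting, x = 64 − 3.99(44.1) + 0.027(9530) + 2.1(29) = 64 − 175.959 + 257.31 + 60.9 = 206.251.
∂x/∂M = +0.027, so E_I = 0.027·(9530/206.251) ≈ 1.25.
E_I > 1: normal good (luxury).

1.25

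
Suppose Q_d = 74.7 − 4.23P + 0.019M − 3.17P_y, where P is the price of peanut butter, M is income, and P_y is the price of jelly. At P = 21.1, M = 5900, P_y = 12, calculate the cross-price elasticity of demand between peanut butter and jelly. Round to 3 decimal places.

First evaluate Q_d: 74.7 − 4.23(21.1) + 0.019(5900) − 3.17(12) = 74.7 − 89.253 + 112.1 − 38.04 = 59.507.
∂Q_d/∂P_y = −3.17, so E_xy = -3.17·(12/59.507) ≈ -0.639.
E_xy < 0: the goods are complements.

-0.639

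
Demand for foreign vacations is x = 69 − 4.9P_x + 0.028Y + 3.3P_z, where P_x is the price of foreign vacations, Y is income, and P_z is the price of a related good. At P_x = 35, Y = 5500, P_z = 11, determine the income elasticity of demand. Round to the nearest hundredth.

x = 69 − 4.9(35) + 0.028(5500) + 3.3(11) = 69 − 171.5 + 154 + 36.3 = 87.8.
∂x/∂Y = +0.028, so E_I = 0.028·(5500/87.8) ≈ 1.75.
E_I > 1: normal good (luxury).

1.75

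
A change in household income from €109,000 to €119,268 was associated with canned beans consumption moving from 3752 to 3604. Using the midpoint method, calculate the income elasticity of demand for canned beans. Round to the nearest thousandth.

%ΔQ = (3604 − 3752)/[(3752+3604)/2] = -148/3678 ≈ -0.0402.
%ΔI = (119,268 − 109,000)/[(109,000+119,268)/2] = 10268/114134 ≈ 0.0900.
E_I = %ΔQ/%ΔI ≈ -0.447.
E_I < 0: inferior good.

-0.447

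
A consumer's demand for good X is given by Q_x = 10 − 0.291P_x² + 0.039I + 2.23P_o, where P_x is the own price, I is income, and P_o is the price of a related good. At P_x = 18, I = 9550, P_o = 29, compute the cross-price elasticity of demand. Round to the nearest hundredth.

Substituting, Q_x = 10 − 0.291(18)² + 0.039(9550) + 2.23(29) = 10 − 94.284 + 372.45 + 64.67 = 352.836.
∂Q_x/∂P_o = +2.23, so E_xy = 2.23·(29/352.836) ≈ 0.18.
E_xy > 0: the goods are substitutes.

0.18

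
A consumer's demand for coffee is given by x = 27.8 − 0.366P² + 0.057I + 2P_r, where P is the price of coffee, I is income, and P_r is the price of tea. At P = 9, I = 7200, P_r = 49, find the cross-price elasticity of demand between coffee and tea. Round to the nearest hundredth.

Substituting, x = 27.8 − 0.366(9)² + 0.057(7200) + 2(49) = 27.8 − 29.646 + 410.4 + 98 = 506.554.
∂x/∂P_r = +2, so E_xy = 2·(49/506.554) ≈ 0.19.
E_xy > 0: the goods are substitutes.

0.19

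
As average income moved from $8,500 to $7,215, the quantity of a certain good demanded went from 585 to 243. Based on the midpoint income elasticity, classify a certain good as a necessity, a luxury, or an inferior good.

luxury

%ΔQ = (243 − 585)/[(585+243)/2] = -342/414 ≈ -0.8261.
%ΔY = (7,215 − 8,500)/[(8,500+7,215)/2] = -1285/7857.5 ≈ -0.1635.
E_I = %ΔQ/%ΔY ≈ 5.051.
E_I > 1: normal good (luxury).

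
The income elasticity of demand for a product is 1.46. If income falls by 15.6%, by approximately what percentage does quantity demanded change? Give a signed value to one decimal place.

%ΔQ ≈ E × %ΔI = (1.46) × (-15.6%) ≈ -22.8%.

-22.8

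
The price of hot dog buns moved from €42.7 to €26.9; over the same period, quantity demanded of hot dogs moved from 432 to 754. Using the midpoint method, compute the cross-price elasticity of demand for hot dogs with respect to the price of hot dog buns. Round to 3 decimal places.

%ΔQ_x = (754 − 432)/[(432+754)/2] = 322/593 ≈ 0.5430.
%ΔP_y = (26.9 − 42.7)/[(42.7+26.9)/2] ≈ -0.4540.
E_xy = 0.5430/-0.4540 ≈ -1.196.
E_xy < 0, so hot dogs and hot dog buns are complements.

-1.196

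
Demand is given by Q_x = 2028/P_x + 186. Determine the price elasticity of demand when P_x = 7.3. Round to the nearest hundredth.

At P_x = 7.3, Q_x = 463.8082.
dQ_x/dP_x = −2028/P_x² = −38.0559.
Point elasticity E = (dQ_x/dP_x)·(P_x/Q_x) = -38.0559 × 7.3/463.8082 ≈ -0.60.
|E| < 1, so demand is inelastic at this price.

-0.60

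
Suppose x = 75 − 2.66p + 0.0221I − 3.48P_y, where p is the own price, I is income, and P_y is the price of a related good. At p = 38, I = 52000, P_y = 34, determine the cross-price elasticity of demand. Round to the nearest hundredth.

-0.12

Substituting, x = 75 − 2.66(38) + 0.0221(52000) − 3.48(34) = 75 − 101.08 + 1149.2 − 118.32 = 1004.8.
∂x/∂P_y = −3.48, so E_xy = -3.48·(34/1004.8) ≈ -0.12.
E_xy < 0: the goods are complements.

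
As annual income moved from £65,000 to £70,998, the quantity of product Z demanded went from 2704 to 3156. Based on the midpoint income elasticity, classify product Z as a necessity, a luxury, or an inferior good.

%ΔQ = (3156 − 2704)/[(2704+3156)/2] = 452/2930 ≈ 0.1543.
%ΔY = (70,998 − 65,000)/[(65,000+70,998)/2] = 5998/67999 ≈ 0.0882.
E_I = %ΔQ/%ΔY ≈ 1.749.
E_I > 1: normal good (luxury).

luxury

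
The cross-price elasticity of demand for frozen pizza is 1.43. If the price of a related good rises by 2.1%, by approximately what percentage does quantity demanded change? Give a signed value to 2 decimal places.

3.00

%ΔQ ≈ E × %ΔP_y = (1.43) × (2.1%) ≈ 3.00%.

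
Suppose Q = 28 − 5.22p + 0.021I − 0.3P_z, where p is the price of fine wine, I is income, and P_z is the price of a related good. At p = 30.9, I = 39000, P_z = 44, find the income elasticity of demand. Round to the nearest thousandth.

1.218

At the given point, Q = 28 − 5.22(30.9) + 0.021(39000) − 0.3(44) = 28 − 161.298 + 819 − 13.2 = 672.502.
∂Q/∂I = +0.021, so E_I = 0.021·(39000/672.502) ≈ 1.218.
E_I > 1: normal good (luxury).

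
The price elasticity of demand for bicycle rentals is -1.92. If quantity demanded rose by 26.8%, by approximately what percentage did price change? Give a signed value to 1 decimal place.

-14.0

%ΔQ ≈ E × %ΔP ⇒ %ΔP = %ΔQ / E = (26.8%)/(-1.92) ≈ -14.0%.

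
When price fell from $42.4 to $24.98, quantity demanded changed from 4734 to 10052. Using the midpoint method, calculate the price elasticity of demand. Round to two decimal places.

%Δq = (10052 − 4734)/[(4734 + 10052)/2] = 5318/7393 ≈ 0.7193.
%Δp = (24.98 − 42.4)/[(42.4 + 24.98)/2] = -17.42/33.69 ≈ -0.5171.
Arc elasticity E = %Δq/%Δp ≈ 0.7193/-0.5171 ≈ -1.39.
|E| > 1: demand is elastic over this range.

-1.39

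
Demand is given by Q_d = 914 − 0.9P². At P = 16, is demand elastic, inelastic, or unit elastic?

inelastic

At P = 16, Q_d = 683.6.
dQ_d/dP = −2·0.9·P = −28.8.
Point elasticity E = (dQ_d/dP)·(P/Q_d) = -28.8 × 16/683.6 ≈ -0.674.
|E| ≈ 0.674 < 1, so demand is inelastic.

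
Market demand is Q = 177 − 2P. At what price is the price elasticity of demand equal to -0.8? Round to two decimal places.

Set −bP/(a − bP) = −0.8 ⇒ bP = 0.8(a − bP) ⇒ bP(1+0.8) = 0.8·a.
P = 0.8·177/(2·1.8) ≈ 39.33.

39.33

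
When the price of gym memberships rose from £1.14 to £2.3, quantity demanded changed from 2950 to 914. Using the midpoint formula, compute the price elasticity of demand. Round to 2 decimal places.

-1.56

%Δq = (914 − 2950)/[(2950 + 914)/2] = -2036/1932 ≈ -1.0538.
%ΔP = (2.3 − 1.14)/[(1.14 + 2.3)/2] = 1.16/1.72 ≈ 0.6744.
Arc elasticity E = %Δq/%ΔP ≈ -1.0538/0.6744 ≈ -1.56.
|E| > 1: demand is elastic over this range.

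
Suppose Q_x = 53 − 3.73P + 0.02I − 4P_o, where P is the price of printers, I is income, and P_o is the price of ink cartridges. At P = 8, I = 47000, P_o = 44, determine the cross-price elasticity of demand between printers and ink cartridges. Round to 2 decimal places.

-0.22

At the given point, Q_x = 53 − 3.73(8) + 0.02(47000) − 4(44) = 53 − 29.84 + 940 − 176 = 787.16.
∂Q_x/∂P_o = −4, so E_xy = -4·(44/787.16) ≈ -0.22.
E_xy < 0: the goods are complements.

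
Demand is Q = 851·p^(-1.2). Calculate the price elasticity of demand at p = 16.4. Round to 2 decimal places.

-1.20

For a Cobb–Douglas (constant-elasticity) form Q = A·p^α·…, the elasticity with respect to p equals the exponent α at every point.
Here the exponent on p is -1.2, so the price elasticity of demand is -1.20.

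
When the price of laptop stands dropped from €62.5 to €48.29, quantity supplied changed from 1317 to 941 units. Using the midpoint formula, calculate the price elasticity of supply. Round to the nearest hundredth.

1.30

%ΔQ = (941 − 1317)/[(1317 + 941)/2] = -376/1129 ≈ -0.3330.
%Δp = (48.29 − 62.5)/[(62.5 + 48.29)/2] = -14.21/55.395 ≈ -0.2565.
Arc elasticity E = %ΔQ/%Δp ≈ -0.3330/-0.2565 ≈ 1.30.
|E| > 1: supply is elastic over this range.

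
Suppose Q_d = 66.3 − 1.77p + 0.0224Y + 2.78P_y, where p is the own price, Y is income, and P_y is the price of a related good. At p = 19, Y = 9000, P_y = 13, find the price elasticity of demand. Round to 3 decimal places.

-0.124

Evaluating quantity at (p, Y, P_y) gives Q_d = 66.3 − 1.77(19) + 0.0224(9000) + 2.78(13) = 66.3 − 33.63 + 201.6 + 36.14 = 270.41.
∂Q_d/∂p = −1.77, so E_p = (−1.77)·(19/270.41) ≈ -0.124.
|E_p| < 1: demand is inelastic.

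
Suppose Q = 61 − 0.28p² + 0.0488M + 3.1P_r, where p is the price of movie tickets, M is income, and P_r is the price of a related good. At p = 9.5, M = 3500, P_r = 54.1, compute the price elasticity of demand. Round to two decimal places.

-0.14

First evaluate Q: 61 − 0.28(9.5)² + 0.0488(3500) + 3.1(54.1) = 61 − 25.27 + 170.8 + 167.71 = 374.24.
∂Q/∂p = −2·0.28·p = -5.32, so E_p = -5.32·(9.5/374.24) ≈ -0.14.
|E_p| < 1: demand is inelastic.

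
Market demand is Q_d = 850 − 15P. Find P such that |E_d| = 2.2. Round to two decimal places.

Set −bP/(a − bP) = −2.2 ⇒ bP = 2.2(a − bP) ⇒ bP(1+2.2) = 2.2·a.
P = 2.2·850/(15·3.2) ≈ 38.96.

38.96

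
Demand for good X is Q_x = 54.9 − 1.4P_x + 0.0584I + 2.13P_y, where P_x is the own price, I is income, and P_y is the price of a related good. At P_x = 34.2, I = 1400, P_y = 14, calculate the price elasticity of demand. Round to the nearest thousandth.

Substituting, Q_x = 54.9 − 1.4(34.2) + 0.0584(1400) + 2.13(14) = 54.9 − 47.88 + 81.76 + 29.82 = 118.6.
∂Q_x/∂P_x = −1.4, so E_p = (−1.4)·(34.2/118.6) ≈ -0.404.
|E_p| < 1: demand is inelastic.

-0.404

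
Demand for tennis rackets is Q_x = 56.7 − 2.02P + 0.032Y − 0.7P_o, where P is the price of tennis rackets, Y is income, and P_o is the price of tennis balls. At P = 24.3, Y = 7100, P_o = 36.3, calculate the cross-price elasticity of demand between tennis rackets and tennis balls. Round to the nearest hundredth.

-0.12

First evaluate Q_x: 56.7 − 2.02(24.3) + 0.032(7100) − 0.7(36.3) = 56.7 − 49.086 + 227.2 − 25.41 = 209.404.
∂Q_x/∂P_o = −0.7, so E_xy = -0.7·(36.3/209.404) ≈ -0.12.
E_xy < 0: the goods are complements.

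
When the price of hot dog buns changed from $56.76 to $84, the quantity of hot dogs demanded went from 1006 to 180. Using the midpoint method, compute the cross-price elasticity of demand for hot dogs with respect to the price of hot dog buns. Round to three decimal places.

%ΔQ_x = (180 − 1006)/[(1006+180)/2] = -826/593 ≈ -1.3929.
%ΔP_y = (84 − 56.76)/[(56.76+84)/2] ≈ 0.3870.
E_xy = -1.3929/0.3870 ≈ -3.599.
E_xy < 0, so hot dogs and hot dog buns are complements.

-3.599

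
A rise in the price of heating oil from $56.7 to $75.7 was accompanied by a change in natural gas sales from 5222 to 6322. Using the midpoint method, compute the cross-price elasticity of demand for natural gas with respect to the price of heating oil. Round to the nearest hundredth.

0.66

%ΔQ_x = (6322 − 5222)/[(5222+6322)/2] = 1100/5772 ≈ 0.1906.
%ΔP_y = (75.7 − 56.7)/[(56.7+75.7)/2] ≈ 0.2870.
E_xy = 0.1906/0.2870 ≈ 0.66.
E_xy > 0, so natural gas and heating oil are substitutes.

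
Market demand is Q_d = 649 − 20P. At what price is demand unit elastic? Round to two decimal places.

16.23

For linear demand Q_d = a − bP, E = −bP/(a − bP). |E| = 1 ⇒ bP = a − bP ⇒ P = a/(2b).
P = 649/(2·20) ≈ 16.23.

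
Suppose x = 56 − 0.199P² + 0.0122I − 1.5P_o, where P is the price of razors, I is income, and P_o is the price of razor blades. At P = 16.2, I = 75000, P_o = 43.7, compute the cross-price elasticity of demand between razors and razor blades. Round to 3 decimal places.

-0.077

Evaluating quantity at (P, I, P_o) gives x = 56 − 0.199(16.2)² + 0.0122(75000) − 1.5(43.7) = 56 − 52.2256 + 915 − 65.55 = 853.2244.
∂x/∂P_o = −1.5, so E_xy = -1.5·(43.7/853.2244) ≈ -0.077.
E_xy < 0: the goods are complements.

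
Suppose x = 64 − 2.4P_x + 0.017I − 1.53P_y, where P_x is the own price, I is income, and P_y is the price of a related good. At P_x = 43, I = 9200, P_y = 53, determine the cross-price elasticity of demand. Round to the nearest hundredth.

Evaluating quantity at (P_x, I, P_y) gives x = 64 − 2.4(43) + 0.017(9200) − 1.53(53) = 64 − 103.2 + 156.4 − 81.09 = 36.11.
∂x/∂P_y = −1.53, so E_xy = -1.53·(53/36.11) ≈ -2.25.
E_xy < 0: the goods are complements.

-2.25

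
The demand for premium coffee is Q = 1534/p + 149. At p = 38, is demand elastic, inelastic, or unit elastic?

inelastic

At p = 38, Q = 189.3684.
dQ/dp = −1534/p² = −1.0623.
Point elasticity E = (dQ/dp)·(p/Q) = -1.0623 × 38/189.3684 ≈ -0.213.
|E| ≈ 0.213 < 1, so demand is inelastic.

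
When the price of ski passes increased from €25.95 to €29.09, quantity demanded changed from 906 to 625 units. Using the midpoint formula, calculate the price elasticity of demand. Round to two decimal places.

%Δq = (625 − 906)/[(906 + 625)/2] = -281/765.5 ≈ -0.3671.
%ΔP = (29.09 − 25.95)/[(25.95 + 29.09)/2] = 3.14/27.52 ≈ 0.1141.
Arc elasticity E = %Δq/%ΔP ≈ -0.3671/0.1141 ≈ -3.22.
|E| > 1: demand is elastic over this range.

-3.22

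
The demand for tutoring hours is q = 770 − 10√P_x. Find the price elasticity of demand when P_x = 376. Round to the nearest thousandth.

-0.168

At P_x = 376, q = 576.0928.
dq/dP_x = −10/(2√P_x) = −10/(2·19.3907).
Point elasticity E = (dq/dP_x)·(P_x/q) = -0.2579 × 376/576.0928 ≈ -0.168.
|E| < 1, so demand is inelastic at this price.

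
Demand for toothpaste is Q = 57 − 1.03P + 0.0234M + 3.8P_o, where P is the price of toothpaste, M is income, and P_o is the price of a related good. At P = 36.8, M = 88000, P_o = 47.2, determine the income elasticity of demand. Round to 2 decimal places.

0.91

First evaluate Q: 57 − 1.03(36.8) + 0.0234(88000) + 3.8(47.2) = 57 − 37.904 + 2059.2 + 179.36 = 2257.656.
∂Q/∂M = +0.0234, so E_I = 0.0234·(88000/2257.656) ≈ 0.91.
E_I ∈ (0,1): normal good (necessity).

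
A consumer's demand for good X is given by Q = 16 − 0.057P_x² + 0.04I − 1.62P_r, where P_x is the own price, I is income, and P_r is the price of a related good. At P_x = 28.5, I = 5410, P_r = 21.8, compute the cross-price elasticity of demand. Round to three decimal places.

-0.234

First evaluate Q: 16 − 0.057(28.5)² + 0.04(5410) − 1.62(21.8) = 16 − 46.2983 + 216.4 − 35.316 = 150.7858.
∂Q/∂P_r = −1.62, so E_xy = -1.62·(21.8/150.7858) ≈ -0.234.
E_xy < 0: the goods are complements.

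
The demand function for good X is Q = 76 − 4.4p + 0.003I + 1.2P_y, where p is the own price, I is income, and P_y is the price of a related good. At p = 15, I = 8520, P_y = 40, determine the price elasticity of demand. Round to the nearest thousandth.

Substituting, Q = 76 − 4.4(15) + 0.003(8520) + 1.2(40) = 76 − 66 + 25.56 + 48 = 83.56.
∂Q/∂p = −4.4, so E_p = (−4.4)·(15/83.56) ≈ -0.790.
|E_p| < 1: demand is inelastic.

-0.790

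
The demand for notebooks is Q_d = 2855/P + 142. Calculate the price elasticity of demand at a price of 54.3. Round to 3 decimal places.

At P = 54.3, Q_d = 194.5783.
dQ_d/dP = −2855/P² = −0.9683.
Point elasticity E = (dQ_d/dP)·(P/Q_d) = -0.9683 × 54.3/194.5783 ≈ -0.270.
|E| < 1, so demand is inelastic at this price.

-0.270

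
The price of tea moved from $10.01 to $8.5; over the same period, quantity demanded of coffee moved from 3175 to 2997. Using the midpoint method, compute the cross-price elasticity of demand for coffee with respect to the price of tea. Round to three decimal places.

0.354

%ΔQ_x = (2997 − 3175)/[(3175+2997)/2] = -178/3086 ≈ -0.0577.
%ΔP_y = (8.5 − 10.01)/[(10.01+8.5)/2] ≈ -0.1632.
E_xy = -0.0577/-0.1632 ≈ 0.354.
E_xy > 0, so coffee and tea are substitutes.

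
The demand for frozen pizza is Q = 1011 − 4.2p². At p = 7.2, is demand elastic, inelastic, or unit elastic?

At p = 7.2, Q = 793.272.
dQ/dp = −2·4.2·p = −60.48.
Point elasticity E = (dQ/dp)·(p/Q) = -60.48 × 7.2/793.272 ≈ -0.549.
|E| ≈ 0.549 < 1, so demand is inelastic.

inelastic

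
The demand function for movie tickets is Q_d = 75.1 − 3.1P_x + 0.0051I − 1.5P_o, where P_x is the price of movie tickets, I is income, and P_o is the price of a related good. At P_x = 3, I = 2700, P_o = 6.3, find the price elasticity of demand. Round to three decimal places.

At the given point, Q_d = 75.1 − 3.1(3) + 0.0051(2700) − 1.5(6.3) = 75.1 − 9.3 + 13.77 − 9.45 = 70.12.
∂Q_d/∂P_x = −3.1, so E_p = (−3.1)·(3/70.12) ≈ -0.133.
|E_p| < 1: demand is inelastic.

-0.133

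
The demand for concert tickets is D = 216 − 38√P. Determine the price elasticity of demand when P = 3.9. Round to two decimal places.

-0.27

At P = 3.9, D = 140.956.
dD/dP = −38/(2√P) = −38/(2·1.9748).
Point elasticity E = (dD/dP)·(P/D) = -9.621 × 3.9/140.956 ≈ -0.27.
|E| < 1, so demand is inelastic at this price.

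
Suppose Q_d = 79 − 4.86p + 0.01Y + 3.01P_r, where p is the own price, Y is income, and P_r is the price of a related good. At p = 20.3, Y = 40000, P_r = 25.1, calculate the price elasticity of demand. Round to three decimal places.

Substituting, Q_d = 79 − 4.86(20.3) + 0.01(40000) + 3.01(25.1) = 79 − 98.658 + 400 + 75.551 = 455.893.
∂Q_d/∂p = −4.86, so E_p = (−4.86)·(20.3/455.893) ≈ -0.216.
|E_p| < 1: demand is inelastic.

-0.216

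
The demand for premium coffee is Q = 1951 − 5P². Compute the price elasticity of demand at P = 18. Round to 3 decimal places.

At P = 18, Q = 331.
dQ/dP = −2·5·P = −180.
Point elasticity E = (dQ/dP)·(P/Q) = -180 × 18/331 ≈ -9.789.
|E| > 1, so demand is elastic at this price.

-9.789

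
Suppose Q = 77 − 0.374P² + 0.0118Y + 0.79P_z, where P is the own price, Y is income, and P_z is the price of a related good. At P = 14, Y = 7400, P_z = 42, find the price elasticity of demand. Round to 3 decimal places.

-1.180

Substituting, Q = 77 − 0.374(14)² + 0.0118(7400) + 0.79(42) = 77 − 73.304 + 87.32 + 33.18 = 124.196.
∂Q/∂P = −2·0.374·P = -10.472, so E_p = -10.472·(14/124.196) ≈ -1.180.
|E_p| > 1: demand is elastic.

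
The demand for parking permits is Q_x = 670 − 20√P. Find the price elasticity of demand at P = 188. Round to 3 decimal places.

At P = 188, Q_x = 395.7738.
dQ_x/dP = −20/(2√P) = −20/(2·13.7113).
Point elasticity E = (dQ_x/dP)·(P/Q_x) = -0.7293 × 188/395.7738 ≈ -0.346.
|E| < 1, so demand is inelastic at this price.

-0.346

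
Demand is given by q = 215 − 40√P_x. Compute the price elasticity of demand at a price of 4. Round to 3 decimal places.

-0.296

At P_x = 4, q = 135.
dq/dP_x = −40/(2√P_x) = −40/(2·2).
Point elasticity E = (dq/dP_x)·(P_x/q) = -10 × 4/135 ≈ -0.296.
|E| < 1, so demand is inelastic at this price.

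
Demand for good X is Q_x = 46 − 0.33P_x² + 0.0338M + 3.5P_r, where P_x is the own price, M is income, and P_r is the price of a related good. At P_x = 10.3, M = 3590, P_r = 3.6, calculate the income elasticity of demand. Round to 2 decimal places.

At the given point, Q_x = 46 − 0.33(10.3)² + 0.0338(3590) + 3.5(3.6) = 46 − 35.0097 + 121.342 + 12.6 = 144.9323.
∂Q_x/∂M = +0.0338, so E_I = 0.0338·(3590/144.9323) ≈ 0.84.
E_I ∈ (0,1): normal good (necessity).

0.84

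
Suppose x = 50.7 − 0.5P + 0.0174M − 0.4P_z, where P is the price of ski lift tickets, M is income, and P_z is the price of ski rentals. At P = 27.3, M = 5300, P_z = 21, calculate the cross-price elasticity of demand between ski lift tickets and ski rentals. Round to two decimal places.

Evaluating quantity at (P, M, P_z) gives x = 50.7 − 0.5(27.3) + 0.0174(5300) − 0.4(21) = 50.7 − 13.65 + 92.22 − 8.4 = 120.87.
∂x/∂P_z = −0.4, so E_xy = -0.4·(21/120.87) ≈ -0.07.
E_xy < 0: the goods are complements.

-0.07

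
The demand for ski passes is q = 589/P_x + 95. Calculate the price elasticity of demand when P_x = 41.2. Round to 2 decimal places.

At P_x = 41.2, q = 109.2961.
dq/dP_x = −589/P_x² = −0.347.
Point elasticity E = (dq/dP_x)·(P_x/q) = -0.347 × 41.2/109.2961 ≈ -0.13.
|E| < 1, so demand is inelastic at this price.

-0.13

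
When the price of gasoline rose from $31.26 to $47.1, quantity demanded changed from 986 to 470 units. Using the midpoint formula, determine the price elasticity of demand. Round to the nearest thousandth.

-1.753

%ΔQ = (470 − 986)/[(986 + 470)/2] = -516/728 ≈ -0.7088.
%Δp = (47.1 − 31.26)/[(31.26 + 47.1)/2] = 15.84/39.18 ≈ 0.4043.
Arc elasticity E = %ΔQ/%Δp ≈ -0.7088/0.4043 ≈ -1.753.
|E| > 1: demand is elastic over this range.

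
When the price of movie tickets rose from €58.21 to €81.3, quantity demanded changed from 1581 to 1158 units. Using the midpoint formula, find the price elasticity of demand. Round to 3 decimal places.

%Δq = (1158 − 1581)/[(1581 + 1158)/2] = -423/1369.5 ≈ -0.3089.
%ΔP = (81.3 − 58.21)/[(58.21 + 81.3)/2] = 23.09/69.755 ≈ 0.3310.
Arc elasticity E = %Δq/%ΔP ≈ -0.3089/0.3310 ≈ -0.933.
|E| < 1: demand is inelastic over this range.

-0.933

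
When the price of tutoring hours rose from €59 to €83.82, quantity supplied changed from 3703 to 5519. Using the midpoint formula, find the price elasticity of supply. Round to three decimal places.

%ΔQ = (5519 − 3703)/[(3703 + 5519)/2] = 1816/4611 ≈ 0.3938.
%Δp = (83.82 − 59)/[(59 + 83.82)/2] = 24.82/71.41 ≈ 0.3476.
Arc elasticity E = %ΔQ/%Δp ≈ 0.3938/0.3476 ≈ 1.133.
|E| > 1: supply is elastic over this range.

1.133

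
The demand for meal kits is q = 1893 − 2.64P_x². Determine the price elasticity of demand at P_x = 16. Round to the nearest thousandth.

-1.111

At P_x = 16, q = 1217.16.
dq/dP_x = −2·2.64·P_x = −84.48.
Point elasticity E = (dq/dP_x)·(P_x/q) = -84.48 × 16/1217.16 ≈ -1.111.
|E| > 1, so demand is elastic at this price.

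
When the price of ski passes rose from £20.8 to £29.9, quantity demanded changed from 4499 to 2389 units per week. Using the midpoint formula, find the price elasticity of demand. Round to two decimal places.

%Δq = (2389 − 4499)/[(4499 + 2389)/2] = -2110/3444 ≈ -0.6127.
%ΔP = (29.9 − 20.8)/[(20.8 + 29.9)/2] = 9.1/25.35 ≈ 0.3590.
Arc elasticity E = %Δq/%ΔP ≈ -0.6127/0.3590 ≈ -1.71.
|E| > 1: demand is elastic over this range.

-1.71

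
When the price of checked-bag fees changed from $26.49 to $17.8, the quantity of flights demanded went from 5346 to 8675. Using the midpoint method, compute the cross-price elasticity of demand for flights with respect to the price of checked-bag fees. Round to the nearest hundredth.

-1.21

%ΔQ_x = (8675 − 5346)/[(5346+8675)/2] = 3329/7010.5 ≈ 0.4749.
%ΔP_y = (17.8 − 26.49)/[(26.49+17.8)/2] ≈ -0.3924.
E_xy = 0.4749/-0.3924 ≈ -1.21.
E_xy < 0, so flights and checked-bag fees are complements.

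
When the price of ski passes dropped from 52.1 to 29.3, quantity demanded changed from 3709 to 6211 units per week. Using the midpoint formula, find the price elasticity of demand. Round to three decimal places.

%Δq = (6211 − 3709)/[(3709 + 6211)/2] = 2502/4960 ≈ 0.5044.
%Δp = (29.3 − 52.1)/[(52.1 + 29.3)/2] = -22.8/40.7 ≈ -0.5602.
Arc elasticity E = %Δq/%Δp ≈ 0.5044/-0.5602 ≈ -0.900.
|E| < 1: demand is inelastic over this range.

-0.900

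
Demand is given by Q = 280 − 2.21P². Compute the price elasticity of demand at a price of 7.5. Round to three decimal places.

-1.597

At P = 7.5, Q = 155.6875.
dQ/dP = −2·2.21·P = −33.15.
Point elasticity E = (dQ/dP)·(P/Q) = -33.15 × 7.5/155.6875 ≈ -1.597.
|E| > 1, so demand is elastic at this price.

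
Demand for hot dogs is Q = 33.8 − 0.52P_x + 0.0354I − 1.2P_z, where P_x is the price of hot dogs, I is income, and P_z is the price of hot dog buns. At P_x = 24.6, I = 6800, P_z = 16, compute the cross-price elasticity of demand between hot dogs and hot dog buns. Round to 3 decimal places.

Substituting, Q = 33.8 − 0.52(24.6) + 0.0354(6800) − 1.2(16) = 33.8 − 12.792 + 240.72 − 19.2 = 242.528.
∂Q/∂P_z = −1.2, so E_xy = -1.2·(16/242.528) ≈ -0.079.
E_xy < 0: the goods are complements.

-0.079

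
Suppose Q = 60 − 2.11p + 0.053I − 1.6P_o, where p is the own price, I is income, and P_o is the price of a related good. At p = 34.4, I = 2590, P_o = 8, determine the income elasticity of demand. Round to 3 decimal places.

1.227

Substituting, Q = 60 − 2.11(34.4) + 0.053(2590) − 1.6(8) = 60 − 72.584 + 137.27 − 12.8 = 111.886.
∂Q/∂I = +0.053, so E_I = 0.053·(2590/111.886) ≈ 1.227.
E_I > 1: normal good (luxury).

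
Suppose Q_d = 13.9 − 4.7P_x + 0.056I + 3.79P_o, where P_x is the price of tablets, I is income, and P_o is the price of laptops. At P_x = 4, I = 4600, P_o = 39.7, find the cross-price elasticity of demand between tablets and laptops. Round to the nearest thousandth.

At the given point, Q_d = 13.9 − 4.7(4) + 0.056(4600) + 3.79(39.7) = 13.9 − 18.8 + 257.6 + 150.463 = 403.163.
∂Q_d/∂P_o = +3.79, so E_xy = 3.79·(39.7/403.163) ≈ 0.373.
E_xy > 0: the goods are substitutes.

0.373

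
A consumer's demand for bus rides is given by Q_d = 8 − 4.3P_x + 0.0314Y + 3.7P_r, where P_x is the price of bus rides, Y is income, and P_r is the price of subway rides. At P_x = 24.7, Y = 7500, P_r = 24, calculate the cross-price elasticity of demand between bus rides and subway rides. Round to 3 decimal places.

Evaluating quantity at (P_x, Y, P_r) gives Q_d = 8 − 4.3(24.7) + 0.0314(7500) + 3.7(24) = 8 − 106.21 + 235.5 + 88.8 = 226.09.
∂Q_d/∂P_r = +3.7, so E_xy = 3.7·(24/226.09) ≈ 0.393.
E_xy > 0: the goods are substitutes.

0.393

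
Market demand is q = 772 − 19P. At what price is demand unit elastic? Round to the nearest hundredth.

For linear demand q = a − bP, E = −bP/(a − bP). |E| = 1 ⇒ bP = a − bP ⇒ P = a/(2b).
P = 772/(2·19) ≈ 20.32.

20.32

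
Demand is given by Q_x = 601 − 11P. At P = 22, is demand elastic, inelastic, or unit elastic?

inelastic

At P = 22, Q_x = 359.
dQ_x/dP = −11.
Point elasticity E = (dQ_x/dP)·(P/Q_x) = -11 × 22/359 ≈ -0.674.
|E| ≈ 0.674 < 1, so demand is inelastic.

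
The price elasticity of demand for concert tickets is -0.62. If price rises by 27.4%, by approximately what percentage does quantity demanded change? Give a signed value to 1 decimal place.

-17.0

%ΔQ ≈ E × %ΔP = (-0.62) × (27.4%) ≈ -17.0%.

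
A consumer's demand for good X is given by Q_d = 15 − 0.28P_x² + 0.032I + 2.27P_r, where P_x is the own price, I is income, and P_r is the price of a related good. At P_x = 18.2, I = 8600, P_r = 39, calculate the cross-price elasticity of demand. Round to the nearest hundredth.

0.31

At the given point, Q_d = 15 − 0.28(18.2)² + 0.032(8600) + 2.27(39) = 15 − 92.7472 + 275.2 + 88.53 = 285.9828.
∂Q_d/∂P_r = +2.27, so E_xy = 2.27·(39/285.9828) ≈ 0.31.
E_xy > 0: the goods are substitutes.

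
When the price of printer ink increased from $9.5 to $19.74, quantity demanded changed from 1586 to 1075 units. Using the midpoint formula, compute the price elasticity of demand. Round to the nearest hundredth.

%Δq = (1075 − 1586)/[(1586 + 1075)/2] = -511/1330.5 ≈ -0.3841.
%ΔP = (19.74 − 9.5)/[(9.5 + 19.74)/2] = 10.24/14.62 ≈ 0.7004.
Arc elasticity E = %Δq/%ΔP ≈ -0.3841/0.7004 ≈ -0.55.
|E| < 1: demand is inelastic over this range.

-0.55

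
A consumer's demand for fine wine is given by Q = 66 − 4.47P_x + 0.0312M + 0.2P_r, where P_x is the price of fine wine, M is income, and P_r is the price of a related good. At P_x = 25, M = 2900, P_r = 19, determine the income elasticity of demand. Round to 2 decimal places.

At the given point, Q = 66 − 4.47(25) + 0.0312(2900) + 0.2(19) = 66 − 111.75 + 90.48 + 3.8 = 48.53.
∂Q/∂M = +0.0312, so E_I = 0.0312·(2900/48.53) ≈ 1.86.
E_I > 1: normal good (luxury).

1.86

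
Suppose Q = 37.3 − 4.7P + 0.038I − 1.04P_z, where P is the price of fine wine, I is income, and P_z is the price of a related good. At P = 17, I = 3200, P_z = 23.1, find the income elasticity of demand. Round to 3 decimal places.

2.212

Evaluating quantity at (P, I, P_z) gives Q = 37.3 − 4.7(17) + 0.038(3200) − 1.04(23.1) = 37.3 − 79.9 + 121.6 − 24.024 = 54.976.
∂Q/∂I = +0.038, so E_I = 0.038·(3200/54.976) ≈ 2.212.
E_I > 1: normal good (luxury).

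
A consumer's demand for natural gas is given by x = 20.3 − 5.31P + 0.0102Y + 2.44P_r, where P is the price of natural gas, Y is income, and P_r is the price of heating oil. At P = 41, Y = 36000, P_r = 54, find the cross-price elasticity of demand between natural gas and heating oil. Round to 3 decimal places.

Substituting, x = 20.3 − 5.31(41) + 0.0102(36000) + 2.44(54) = 20.3 − 217.71 + 367.2 + 131.76 = 301.55.
∂x/∂P_r = +2.44, so E_xy = 2.44·(54/301.55) ≈ 0.437.
E_xy > 0: the goods are substitutes.

0.437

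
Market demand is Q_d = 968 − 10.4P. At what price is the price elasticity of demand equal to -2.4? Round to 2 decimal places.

65.70

Set −bP/(a − bP) = −2.4 ⇒ bP = 2.4(a − bP) ⇒ bP(1+2.4) = 2.4·a.
P = 2.4·968/(10.4·3.4) ≈ 65.70.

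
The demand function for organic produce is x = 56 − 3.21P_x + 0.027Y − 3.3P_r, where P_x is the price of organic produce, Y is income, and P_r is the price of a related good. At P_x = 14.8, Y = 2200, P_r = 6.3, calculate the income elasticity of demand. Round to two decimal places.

Evaluating quantity at (P_x, Y, P_r) gives x = 56 − 3.21(14.8) + 0.027(2200) − 3.3(6.3) = 56 − 47.508 + 59.4 − 20.79 = 47.102.
∂x/∂Y = +0.027, so E_I = 0.027·(2200/47.102) ≈ 1.26.
E_I > 1: normal good (luxury).

1.26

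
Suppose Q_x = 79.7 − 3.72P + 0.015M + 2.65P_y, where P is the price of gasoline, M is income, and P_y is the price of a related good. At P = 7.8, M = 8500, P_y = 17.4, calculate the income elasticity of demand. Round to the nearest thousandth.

0.568

Substituting, Q_x = 79.7 − 3.72(7.8) + 0.015(8500) + 2.65(17.4) = 79.7 − 29.016 + 127.5 + 46.11 = 224.294.
∂Q_x/∂M = +0.015, so E_I = 0.015·(8500/224.294) ≈ 0.568.
E_I ∈ (0,1): normal good (necessity).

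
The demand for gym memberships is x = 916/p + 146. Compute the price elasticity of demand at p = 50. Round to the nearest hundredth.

At p = 50, x = 164.32.
dx/dp = −916/p² = −0.3664.
Point elasticity E = (dx/dp)·(p/x) = -0.3664 × 50/164.32 ≈ -0.11.
|E| < 1, so demand is inelastic at this price.

-0.11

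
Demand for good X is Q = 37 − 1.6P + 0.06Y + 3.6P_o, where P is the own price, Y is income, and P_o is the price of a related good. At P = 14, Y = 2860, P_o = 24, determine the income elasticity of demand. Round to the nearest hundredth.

Evaluating quantity at (P, Y, P_o) gives Q = 37 − 1.6(14) + 0.06(2860) + 3.6(24) = 37 − 22.4 + 171.6 + 86.4 = 272.6.
∂Q/∂Y = +0.06, so E_I = 0.06·(2860/272.6) ≈ 0.63.
E_I ∈ (0,1): normal good (necessity).

0.63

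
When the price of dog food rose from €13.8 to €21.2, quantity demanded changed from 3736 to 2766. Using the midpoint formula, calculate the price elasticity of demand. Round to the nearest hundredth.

%Δq = (2766 − 3736)/[(3736 + 2766)/2] = -970/3251 ≈ -0.2984.
%Δp = (21.2 − 13.8)/[(13.8 + 21.2)/2] = 7.4/17.5 ≈ 0.4229.
Arc elasticity E = %Δq/%Δp ≈ -0.2984/0.4229 ≈ -0.71.
|E| < 1: demand is inelastic over this range.

-0.71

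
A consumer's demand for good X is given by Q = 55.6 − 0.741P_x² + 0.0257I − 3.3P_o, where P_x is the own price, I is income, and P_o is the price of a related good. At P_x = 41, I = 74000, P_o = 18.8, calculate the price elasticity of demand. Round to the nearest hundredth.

First evaluate Q: 55.6 − 0.741(41)² + 0.0257(74000) − 3.3(18.8) = 55.6 − 1245.621 + 1901.8 − 62.04 = 649.739.
∂Q/∂P_x = −2·0.741·P_x = -60.762, so E_p = -60.762·(41/649.739) ≈ -3.83.
|E_p| > 1: demand is elastic.

-3.83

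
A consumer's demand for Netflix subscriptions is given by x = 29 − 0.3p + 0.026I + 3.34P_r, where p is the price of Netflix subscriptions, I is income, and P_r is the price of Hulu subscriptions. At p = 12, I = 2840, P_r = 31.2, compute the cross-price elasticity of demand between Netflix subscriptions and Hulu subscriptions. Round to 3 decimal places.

Substituting, x = 29 − 0.3(12) + 0.026(2840) + 3.34(31.2) = 29 − 3.6 + 73.84 + 104.208 = 203.448.
∂x/∂P_r = +3.34, so E_xy = 3.34·(31.2/203.448) ≈ 0.512.
E_xy > 0: the goods are substitutes.

0.512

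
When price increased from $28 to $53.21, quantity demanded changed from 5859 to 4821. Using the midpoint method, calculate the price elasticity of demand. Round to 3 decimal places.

%ΔQ = (4821 − 5859)/[(5859 + 4821)/2] = -1038/5340 ≈ -0.1944.
%ΔP = (53.21 − 28)/[(28 + 53.21)/2] = 25.21/40.605 ≈ 0.6209.
Arc elasticity E = %ΔQ/%ΔP ≈ -0.1944/0.6209 ≈ -0.313.
|E| < 1: demand is inelastic over this range.

-0.313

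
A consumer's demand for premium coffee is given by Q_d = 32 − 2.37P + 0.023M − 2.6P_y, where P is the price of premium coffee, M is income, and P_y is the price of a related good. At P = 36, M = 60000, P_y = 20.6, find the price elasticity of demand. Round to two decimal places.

Evaluating quantity at (P, M, P_y) gives Q_d = 32 − 2.37(36) + 0.023(60000) − 2.6(20.6) = 32 − 85.32 + 1380 − 53.56 = 1273.12.
∂Q_d/∂P = −2.37, so E_p = (−2.37)·(36/1273.12) ≈ -0.07.
|E_p| < 1: demand is inelastic.

-0.07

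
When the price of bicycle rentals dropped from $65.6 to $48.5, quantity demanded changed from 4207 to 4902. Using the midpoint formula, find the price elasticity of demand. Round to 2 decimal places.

%Δq = (4902 − 4207)/[(4207 + 4902)/2] = 695/4554.5 ≈ 0.1526.
%ΔP = (48.5 − 65.6)/[(65.6 + 48.5)/2] = -17.1/57.05 ≈ -0.2997.
Arc elasticity E = %Δq/%ΔP ≈ 0.1526/-0.2997 ≈ -0.51.
|E| < 1: demand is inelastic over this range.

-0.51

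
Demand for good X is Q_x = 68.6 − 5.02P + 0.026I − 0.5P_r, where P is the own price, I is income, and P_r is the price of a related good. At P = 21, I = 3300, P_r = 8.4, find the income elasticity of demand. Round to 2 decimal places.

1.92

At the given point, Q_x = 68.6 − 5.02(21) + 0.026(3300) − 0.5(8.4) = 68.6 − 105.42 + 85.8 − 4.2 = 44.78.
∂Q_x/∂I = +0.026, so E_I = 0.026·(3300/44.78) ≈ 1.92.
E_I > 1: normal good (luxury).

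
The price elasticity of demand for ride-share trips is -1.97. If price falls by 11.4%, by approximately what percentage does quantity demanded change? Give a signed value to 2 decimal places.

%ΔQ ≈ E × %ΔP = (-1.97) × (-11.4%) ≈ 22.46%.

22.46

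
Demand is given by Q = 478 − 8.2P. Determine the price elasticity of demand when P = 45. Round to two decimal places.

-3.39

At P = 45, Q = 109.
dQ/dP = −8.2.
Point elasticity E = (dQ/dP)·(P/Q) = -8.2 × 45/109 ≈ -3.39.
|E| > 1, so demand is elastic at this price.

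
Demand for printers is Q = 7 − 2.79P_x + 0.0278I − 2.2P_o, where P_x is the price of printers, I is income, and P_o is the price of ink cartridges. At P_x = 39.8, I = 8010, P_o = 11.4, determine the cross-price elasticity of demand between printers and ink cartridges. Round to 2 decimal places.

-0.27

First evaluate Q: 7 − 2.79(39.8) + 0.0278(8010) − 2.2(11.4) = 7 − 111.042 + 222.678 − 25.08 = 93.556.
∂Q/∂P_o = −2.2, so E_xy = -2.2·(11.4/93.556) ≈ -0.27.
E_xy < 0: the goods are complements.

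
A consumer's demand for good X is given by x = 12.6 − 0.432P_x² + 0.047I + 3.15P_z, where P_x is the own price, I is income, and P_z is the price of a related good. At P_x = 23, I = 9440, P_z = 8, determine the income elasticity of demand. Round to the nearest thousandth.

1.754

x = 12.6 − 0.432(23)² + 0.047(9440) + 3.15(8) = 12.6 − 228.528 + 443.68 + 25.2 = 252.952.
∂x/∂I = +0.047, so E_I = 0.047·(9440/252.952) ≈ 1.754.
E_I > 1: normal good (luxury).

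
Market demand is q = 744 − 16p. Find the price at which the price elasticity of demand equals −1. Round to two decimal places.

For linear demand q = a − bp, E = −bp/(a − bp). |E| = 1 ⇒ bp = a − bp ⇒ p = a/(2b).
p = 744/(2·16) = 23.25.

23.25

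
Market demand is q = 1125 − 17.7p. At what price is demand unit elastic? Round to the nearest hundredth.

31.78

For linear demand q = a − bp, E = −bp/(a − bp). |E| = 1 ⇒ bp = a − bp ⇒ p = a/(2b).
p = 1125/(2·17.7) ≈ 31.78.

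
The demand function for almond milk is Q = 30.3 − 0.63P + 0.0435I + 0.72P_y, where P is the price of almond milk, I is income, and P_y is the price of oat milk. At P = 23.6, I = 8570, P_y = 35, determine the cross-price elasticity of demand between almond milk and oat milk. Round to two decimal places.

0.06

Q = 30.3 − 0.63(23.6) + 0.0435(8570) + 0.72(35) = 30.3 − 14.868 + 372.795 + 25.2 = 413.427.
∂Q/∂P_y = +0.72, so E_xy = 0.72·(35/413.427) ≈ 0.06.
E_xy > 0: the goods are substitutes.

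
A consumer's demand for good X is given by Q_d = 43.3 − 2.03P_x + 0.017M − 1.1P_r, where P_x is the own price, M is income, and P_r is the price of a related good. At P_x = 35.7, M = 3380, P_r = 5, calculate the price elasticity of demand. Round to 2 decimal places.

Substituting, Q_d = 43.3 − 2.03(35.7) + 0.017(3380) − 1.1(5) = 43.3 − 72.471 + 57.46 − 5.5 = 22.789.
∂Q_d/∂P_x = −2.03, so E_p = (−2.03)·(35.7/22.789) ≈ -3.18.
|E_p| > 1: demand is elastic.

-3.18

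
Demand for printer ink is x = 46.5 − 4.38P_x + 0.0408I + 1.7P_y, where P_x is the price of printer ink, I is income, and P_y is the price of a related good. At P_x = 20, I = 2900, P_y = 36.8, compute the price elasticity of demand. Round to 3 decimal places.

x = 46.5 − 4.38(20) + 0.0408(2900) + 1.7(36.8) = 46.5 − 87.6 + 118.32 + 62.56 = 139.78.
∂x/∂P_x = −4.38, so E_p = (−4.38)·(20/139.78) ≈ -0.627.
|E_p| < 1: demand is inelastic.

-0.627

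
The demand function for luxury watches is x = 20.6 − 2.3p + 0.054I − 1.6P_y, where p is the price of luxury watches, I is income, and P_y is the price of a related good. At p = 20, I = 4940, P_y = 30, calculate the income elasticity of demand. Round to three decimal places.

1.380

Evaluating quantity at (p, I, P_y) gives x = 20.6 − 2.3(20) + 0.054(4940) − 1.6(30) = 20.6 − 46 + 266.76 − 48 = 193.36.
∂x/∂I = +0.054, so E_I = 0.054·(4940/193.36) ≈ 1.380.
E_I > 1: normal good (luxury).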